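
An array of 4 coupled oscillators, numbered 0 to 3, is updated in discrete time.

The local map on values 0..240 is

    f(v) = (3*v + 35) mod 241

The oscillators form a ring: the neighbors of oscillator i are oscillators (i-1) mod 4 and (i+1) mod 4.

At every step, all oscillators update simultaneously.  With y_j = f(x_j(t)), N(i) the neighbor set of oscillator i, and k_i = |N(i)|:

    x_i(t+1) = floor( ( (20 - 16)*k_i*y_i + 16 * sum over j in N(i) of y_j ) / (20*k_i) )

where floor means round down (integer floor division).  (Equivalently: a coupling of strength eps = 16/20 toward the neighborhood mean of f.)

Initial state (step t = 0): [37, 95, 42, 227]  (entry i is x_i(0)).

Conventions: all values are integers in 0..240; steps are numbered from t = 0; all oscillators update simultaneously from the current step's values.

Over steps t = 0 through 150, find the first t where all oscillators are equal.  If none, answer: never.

Simulating step by step:
t=0: [37, 95, 42, 227]  (not all equal)
t=1: [154, 138, 157, 169]  (not all equal)
t=2: [110, 57, 112, 27]  (not all equal)
t=3: [153, 142, 154, 124]  (not all equal)
t=4: [156, 54, 157, 44]  (not all equal)
t=5: [149, 57, 150, 51]  (not all equal)
t=6: [157, 42, 158, 38]  (not all equal)
t=7: [128, 52, 129, 50]  (not all equal)
t=8: [186, 181, 186, 180]  (not all equal)
t=9: [97, 108, 97, 107]  (not all equal)
t=10: [110, 91, 110, 91]  (not all equal)
t=11: [78, 112, 78, 112]  (not all equal)
t=12: [109, 48, 109, 48]  (not all equal)
t=13: [167, 132, 167, 132]  (not all equal)
t=14: [162, 81, 162, 81]  (not all equal)
t=15: [37, 38, 37, 38]  (not all equal)
t=16: [148, 146, 148, 146]  (not all equal)
t=17: [233, 236, 233, 236]  (not all equal)
t=18: [18, 12, 18, 12]  (not all equal)
t=19: [74, 85, 74, 85]  (not all equal)
t=20: [42, 22, 42, 22]  (not all equal)
t=21: [113, 149, 113, 149]  (not all equal)
t=22: [26, 106, 26, 106]  (not all equal)
t=23: [112, 112, 112, 112]  (all equal)

Answer: 23
Key observation: Synchronization is absorbing here: once all oscillators are equal they stay equal, and step 23 is the first all-equal step.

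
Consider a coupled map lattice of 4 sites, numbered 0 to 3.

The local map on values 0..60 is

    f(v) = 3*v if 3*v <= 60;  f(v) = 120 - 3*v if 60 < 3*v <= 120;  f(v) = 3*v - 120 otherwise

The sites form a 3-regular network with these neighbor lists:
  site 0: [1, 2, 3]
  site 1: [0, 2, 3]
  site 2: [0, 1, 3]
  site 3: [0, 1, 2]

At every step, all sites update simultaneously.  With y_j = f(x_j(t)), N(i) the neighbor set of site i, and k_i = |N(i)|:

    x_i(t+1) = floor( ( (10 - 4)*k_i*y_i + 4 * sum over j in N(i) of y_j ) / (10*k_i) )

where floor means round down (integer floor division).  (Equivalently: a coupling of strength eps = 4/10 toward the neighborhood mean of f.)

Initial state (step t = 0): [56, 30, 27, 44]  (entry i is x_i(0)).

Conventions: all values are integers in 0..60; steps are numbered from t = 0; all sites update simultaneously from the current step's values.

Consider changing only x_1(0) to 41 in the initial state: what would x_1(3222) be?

Simulating step by step:
t=0: [56, 41, 27, 44]
t=1: [36, 15, 31, 19]
t=2: [24, 39, 31, 45]
t=3: [34, 13, 25, 19]
t=4: [29, 39, 42, 47]
t=5: [23, 9, 11, 18]
t=6: [45, 34, 37, 47]
t=7: [15, 16, 12, 18]
t=8: [45, 46, 41, 49]
t=9: [15, 16, 9, 21]
t=10: [44, 46, 36, 50]
t=11: [15, 18, 15, 23]
t=12: [47, 51, 47, 49]
t=13: [23, 29, 23, 26]
t=14: [47, 39, 47, 43]
t=15: [17, 8, 17, 11]
t=16: [45, 32, 45, 36]
t=17: [15, 20, 15, 14]
t=18: [46, 53, 46, 45]
t=19: [20, 30, 20, 19]
t=20: [55, 41, 55, 54]
t=21: [39, 19, 39, 37]
t=22: [11, 36, 11, 13]
t=23: [31, 21, 31, 33]
t=24: [30, 44, 30, 27]
t=25: [28, 20, 28, 33]
t=26: [37, 48, 37, 30]
t=27: [13, 20, 13, 23]
t=28: [43, 53, 43, 49]
t=29: [15, 29, 15, 23]
t=30: [44, 38, 44, 47]
t=31: [12, 9, 12, 16]
t=32: [36, 32, 36, 42]
t=33: [12, 18, 12, 10]
t=34: [37, 46, 37, 34]
t=35: [11, 15, 11, 15]
t=36: [36, 41, 36, 41]
t=37: [9, 5, 9, 5]
t=38: [23, 18, 23, 18]
t=39: [51, 53, 51, 53]
t=40: [34, 37, 34, 37]
t=41: [15, 11, 15, 11]
t=42: [41, 36, 41, 36]
t=43: [5, 9, 5, 9]
t=44: [18, 23, 18, 23]
t=45: [53, 51, 53, 51]
t=46: [37, 34, 37, 34]
t=47: [11, 15, 11, 15]

Answer: x_1(3222) = 36
Key observation: The state at step 35, [11, 15, 11, 15], reappears at step 47: the system is in a cycle of period 12 from step 35 on.  Therefore the state at step 3222 equals the state at step 35 + ((3222 - 35) mod 12) = 42, which is [41, 36, 41, 36].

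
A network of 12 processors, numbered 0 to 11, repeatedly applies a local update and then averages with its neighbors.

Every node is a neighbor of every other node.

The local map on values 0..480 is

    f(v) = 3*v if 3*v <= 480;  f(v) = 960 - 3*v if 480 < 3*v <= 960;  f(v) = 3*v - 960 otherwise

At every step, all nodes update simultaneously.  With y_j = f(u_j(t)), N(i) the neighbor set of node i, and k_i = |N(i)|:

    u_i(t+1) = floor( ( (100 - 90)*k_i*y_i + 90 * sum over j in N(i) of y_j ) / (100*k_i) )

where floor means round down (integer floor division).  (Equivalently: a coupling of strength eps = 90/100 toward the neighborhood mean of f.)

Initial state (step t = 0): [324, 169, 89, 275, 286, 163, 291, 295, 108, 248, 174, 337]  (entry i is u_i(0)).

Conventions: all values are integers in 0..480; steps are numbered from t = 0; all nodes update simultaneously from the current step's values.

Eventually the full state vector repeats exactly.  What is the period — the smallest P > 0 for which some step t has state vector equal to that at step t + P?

Answer: 16
Key observation: The state at step 2, [303, 303, 303, 303, 303, 303, 303, 303, 303, 303, 303, 303], reappears at step 18 — and no state repeats earlier — so the cycle the system enters has period 16.

Derivation:
t=0: [324, 169, 89, 275, 286, 163, 291, 295, 108, 248, 174, 337]
t=1: [215, 223, 220, 217, 217, 223, 216, 216, 221, 219, 223, 216]
t=2: [303, 303, 303, 303, 303, 303, 303, 303, 303, 303, 303, 303]
t=3: [51, 51, 51, 51, 51, 51, 51, 51, 51, 51, 51, 51]
t=4: [153, 153, 153, 153, 153, 153, 153, 153, 153, 153, 153, 153]
t=5: [459, 459, 459, 459, 459, 459, 459, 459, 459, 459, 459, 459]
t=6: [417, 417, 417, 417, 417, 417, 417, 417, 417, 417, 417, 417]
t=7: [291, 291, 291, 291, 291, 291, 291, 291, 291, 291, 291, 291]
t=8: [87, 87, 87, 87, 87, 87, 87, 87, 87, 87, 87, 87]
t=9: [261, 261, 261, 261, 261, 261, 261, 261, 261, 261, 261, 261]
t=10: [177, 177, 177, 177, 177, 177, 177, 177, 177, 177, 177, 177]
t=11: [429, 429, 429, 429, 429, 429, 429, 429, 429, 429, 429, 429]
t=12: [327, 327, 327, 327, 327, 327, 327, 327, 327, 327, 327, 327]
t=13: [21, 21, 21, 21, 21, 21, 21, 21, 21, 21, 21, 21]
t=14: [63, 63, 63, 63, 63, 63, 63, 63, 63, 63, 63, 63]
t=15: [189, 189, 189, 189, 189, 189, 189, 189, 189, 189, 189, 189]
t=16: [393, 393, 393, 393, 393, 393, 393, 393, 393, 393, 393, 393]
t=17: [219, 219, 219, 219, 219, 219, 219, 219, 219, 219, 219, 219]
t=18: [303, 303, 303, 303, 303, 303, 303, 303, 303, 303, 303, 303]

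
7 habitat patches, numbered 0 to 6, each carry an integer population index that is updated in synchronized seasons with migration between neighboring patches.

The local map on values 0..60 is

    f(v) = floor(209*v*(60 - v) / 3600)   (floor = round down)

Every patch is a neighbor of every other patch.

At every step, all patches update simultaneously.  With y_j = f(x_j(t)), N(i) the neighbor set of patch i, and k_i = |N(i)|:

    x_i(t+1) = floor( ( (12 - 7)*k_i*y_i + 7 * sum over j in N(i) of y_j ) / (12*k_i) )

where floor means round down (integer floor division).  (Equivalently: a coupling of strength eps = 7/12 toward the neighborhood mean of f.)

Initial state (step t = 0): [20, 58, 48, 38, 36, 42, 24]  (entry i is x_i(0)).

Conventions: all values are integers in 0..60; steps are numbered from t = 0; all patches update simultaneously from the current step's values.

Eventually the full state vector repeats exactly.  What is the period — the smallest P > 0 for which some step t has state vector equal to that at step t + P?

Simulating step by step:
t=0: [20, 58, 48, 38, 36, 42, 24]
t=1: [41, 28, 37, 42, 42, 40, 42]
t=2: [45, 47, 46, 44, 44, 45, 44]
t=3: [38, 37, 38, 39, 39, 38, 39]
t=4: [47, 48, 47, 47, 47, 47, 47]
t=5: [34, 34, 34, 34, 34, 34, 34]
t=6: [51, 51, 51, 51, 51, 51, 51]
t=7: [26, 26, 26, 26, 26, 26, 26]
t=8: [51, 51, 51, 51, 51, 51, 51]

Answer: 2
Key observation: The state at step 6, [51, 51, 51, 51, 51, 51, 51], reappears at step 8 — and no state repeats earlier — so the cycle the system enters has period 2.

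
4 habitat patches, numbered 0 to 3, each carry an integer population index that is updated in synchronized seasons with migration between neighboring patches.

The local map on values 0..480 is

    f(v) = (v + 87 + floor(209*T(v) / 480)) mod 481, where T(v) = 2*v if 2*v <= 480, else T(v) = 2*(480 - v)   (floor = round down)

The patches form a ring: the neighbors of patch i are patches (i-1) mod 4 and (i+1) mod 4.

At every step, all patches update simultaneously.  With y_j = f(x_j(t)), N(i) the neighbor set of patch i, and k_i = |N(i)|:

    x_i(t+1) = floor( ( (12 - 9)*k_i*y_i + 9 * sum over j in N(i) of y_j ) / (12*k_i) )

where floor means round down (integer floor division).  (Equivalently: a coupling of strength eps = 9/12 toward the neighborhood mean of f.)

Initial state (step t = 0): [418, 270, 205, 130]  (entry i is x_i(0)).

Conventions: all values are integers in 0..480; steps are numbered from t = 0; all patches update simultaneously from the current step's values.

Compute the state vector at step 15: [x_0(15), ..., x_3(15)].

Simulating step by step:
t=0: [418, 270, 205, 130]
t=1: [164, 219, 263, 287]
t=2: [126, 172, 42, 184]
t=3: [395, 284, 355, 290]
t=4: [64, 69, 62, 69]
t=5: [213, 207, 212, 207]
t=6: [356, 120, 356, 120]
t=7: [250, 129, 250, 129]
t=8: [260, 124, 260, 124]
t=9: [252, 122, 252, 122]
t=10: [250, 120, 250, 120]
t=11: [247, 119, 247, 119]
t=12: [245, 118, 245, 118]
t=13: [244, 118, 244, 118]
t=14: [244, 118, 244, 118]
t=15: [244, 118, 244, 118]

Answer: [244, 118, 244, 118]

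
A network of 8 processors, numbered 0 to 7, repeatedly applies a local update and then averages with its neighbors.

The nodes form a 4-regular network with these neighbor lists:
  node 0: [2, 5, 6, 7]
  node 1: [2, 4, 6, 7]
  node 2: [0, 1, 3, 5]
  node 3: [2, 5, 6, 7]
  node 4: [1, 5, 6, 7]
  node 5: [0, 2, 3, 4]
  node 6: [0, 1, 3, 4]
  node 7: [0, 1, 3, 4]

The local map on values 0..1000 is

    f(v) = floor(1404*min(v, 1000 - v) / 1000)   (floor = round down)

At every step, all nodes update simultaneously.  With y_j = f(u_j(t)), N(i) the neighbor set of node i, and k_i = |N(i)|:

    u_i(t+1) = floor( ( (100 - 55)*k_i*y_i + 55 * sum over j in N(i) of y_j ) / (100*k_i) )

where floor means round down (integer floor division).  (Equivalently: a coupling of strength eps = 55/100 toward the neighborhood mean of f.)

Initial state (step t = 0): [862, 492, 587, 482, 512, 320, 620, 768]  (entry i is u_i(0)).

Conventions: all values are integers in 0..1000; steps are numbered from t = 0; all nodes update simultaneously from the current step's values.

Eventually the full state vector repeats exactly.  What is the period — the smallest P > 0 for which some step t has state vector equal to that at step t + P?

Simulating step by step:
t=0: [862, 492, 587, 482, 512, 320, 620, 768]
t=1: [346, 602, 536, 563, 582, 495, 548, 454]
t=2: [577, 595, 616, 635, 610, 633, 593, 594]
t=3: [568, 561, 543, 532, 551, 533, 562, 561]
t=4: [620, 621, 636, 642, 627, 643, 621, 622]
t=5: [525, 527, 514, 511, 523, 509, 526, 525]
t=6: [671, 667, 678, 680, 670, 681, 668, 668]
t=7: [459, 464, 454, 453, 462, 452, 462, 462]
t=8: [642, 647, 639, 639, 646, 637, 646, 646]
t=9: [502, 497, 504, 503, 498, 505, 498, 498]
t=10: [697, 697, 696, 697, 698, 696, 698, 698]
t=11: [425, 424, 425, 425, 424, 425, 424, 424]
t=12: [595, 595, 595, 595, 595, 595, 595, 595]
t=13: [568, 568, 568, 568, 568, 568, 568, 568]
t=14: [606, 606, 606, 606, 606, 606, 606, 606]
t=15: [553, 553, 553, 553, 553, 553, 553, 553]
t=16: [627, 627, 627, 627, 627, 627, 627, 627]
t=17: [523, 523, 523, 523, 523, 523, 523, 523]
t=18: [669, 669, 669, 669, 669, 669, 669, 669]
t=19: [464, 464, 464, 464, 464, 464, 464, 464]
t=20: [651, 651, 651, 651, 651, 651, 651, 651]
t=21: [489, 489, 489, 489, 489, 489, 489, 489]
t=22: [686, 686, 686, 686, 686, 686, 686, 686]
t=23: [440, 440, 440, 440, 440, 440, 440, 440]
t=24: [617, 617, 617, 617, 617, 617, 617, 617]
t=25: [537, 537, 537, 537, 537, 537, 537, 537]
t=26: [650, 650, 650, 650, 650, 650, 650, 650]
t=27: [491, 491, 491, 491, 491, 491, 491, 491]
t=28: [689, 689, 689, 689, 689, 689, 689, 689]
t=29: [436, 436, 436, 436, 436, 436, 436, 436]
t=30: [612, 612, 612, 612, 612, 612, 612, 612]
t=31: [544, 544, 544, 544, 544, 544, 544, 544]
t=32: [640, 640, 640, 640, 640, 640, 640, 640]
t=33: [505, 505, 505, 505, 505, 505, 505, 505]
t=34: [694, 694, 694, 694, 694, 694, 694, 694]
t=35: [429, 429, 429, 429, 429, 429, 429, 429]
t=36: [602, 602, 602, 602, 602, 602, 602, 602]
t=37: [558, 558, 558, 558, 558, 558, 558, 558]
t=38: [620, 620, 620, 620, 620, 620, 620, 620]
t=39: [533, 533, 533, 533, 533, 533, 533, 533]
t=40: [655, 655, 655, 655, 655, 655, 655, 655]
t=41: [484, 484, 484, 484, 484, 484, 484, 484]
t=42: [679, 679, 679, 679, 679, 679, 679, 679]
t=43: [450, 450, 450, 450, 450, 450, 450, 450]
t=44: [631, 631, 631, 631, 631, 631, 631, 631]
t=45: [518, 518, 518, 518, 518, 518, 518, 518]
t=46: [676, 676, 676, 676, 676, 676, 676, 676]
t=47: [454, 454, 454, 454, 454, 454, 454, 454]
t=48: [637, 637, 637, 637, 637, 637, 637, 637]
t=49: [509, 509, 509, 509, 509, 509, 509, 509]
t=50: [689, 689, 689, 689, 689, 689, 689, 689]

Answer: 22
Key observation: The state at step 28, [689, 689, 689, 689, 689, 689, 689, 689], reappears at step 50 — and no state repeats earlier — so the cycle the system enters has period 22.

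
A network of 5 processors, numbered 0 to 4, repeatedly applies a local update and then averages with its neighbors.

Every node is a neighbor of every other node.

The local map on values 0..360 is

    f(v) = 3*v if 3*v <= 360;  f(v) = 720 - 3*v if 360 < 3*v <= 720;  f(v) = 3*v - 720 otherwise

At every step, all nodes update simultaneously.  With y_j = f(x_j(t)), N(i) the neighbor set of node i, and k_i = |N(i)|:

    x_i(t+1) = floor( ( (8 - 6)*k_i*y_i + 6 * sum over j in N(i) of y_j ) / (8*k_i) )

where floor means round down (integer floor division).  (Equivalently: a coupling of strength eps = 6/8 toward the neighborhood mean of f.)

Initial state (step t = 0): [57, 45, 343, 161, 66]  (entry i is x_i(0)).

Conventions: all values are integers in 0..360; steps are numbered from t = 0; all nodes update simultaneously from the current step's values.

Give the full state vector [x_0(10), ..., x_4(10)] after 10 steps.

Simulating step by step:
t=0: [57, 45, 343, 161, 66]
t=1: [207, 205, 216, 211, 209]
t=2: [91, 92, 90, 90, 91]
t=3: [272, 272, 272, 272, 272]
t=4: [96, 96, 96, 96, 96]
t=5: [288, 288, 288, 288, 288]
t=6: [144, 144, 144, 144, 144]
t=7: [288, 288, 288, 288, 288]
t=8: [144, 144, 144, 144, 144]
t=9: [288, 288, 288, 288, 288]
t=10: [144, 144, 144, 144, 144]

Answer: [144, 144, 144, 144, 144]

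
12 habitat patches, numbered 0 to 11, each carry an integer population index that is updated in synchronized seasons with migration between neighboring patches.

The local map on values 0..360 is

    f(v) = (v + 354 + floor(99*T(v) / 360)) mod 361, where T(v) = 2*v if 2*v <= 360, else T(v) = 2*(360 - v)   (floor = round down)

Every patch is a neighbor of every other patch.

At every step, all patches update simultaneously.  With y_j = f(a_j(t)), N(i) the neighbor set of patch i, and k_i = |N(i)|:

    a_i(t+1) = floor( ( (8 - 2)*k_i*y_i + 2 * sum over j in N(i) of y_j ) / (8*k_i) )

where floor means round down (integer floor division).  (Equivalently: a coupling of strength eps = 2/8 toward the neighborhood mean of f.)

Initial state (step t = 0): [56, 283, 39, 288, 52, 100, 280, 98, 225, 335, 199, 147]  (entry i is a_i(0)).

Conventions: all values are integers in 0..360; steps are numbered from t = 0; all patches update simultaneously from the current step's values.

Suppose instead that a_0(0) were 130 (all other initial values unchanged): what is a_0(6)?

Simulating step by step:
t=0: [130, 283, 39, 288, 52, 100, 280, 98, 225, 335, 199, 147]
t=1: [202, 292, 99, 294, 114, 169, 291, 166, 273, 309, 265, 221]
t=2: [279, 309, 181, 310, 198, 259, 308, 257, 302, 315, 300, 286]
t=3: [315, 325, 283, 325, 289, 309, 325, 308, 322, 327, 322, 317]
t=4: [331, 335, 321, 335, 323, 330, 335, 329, 334, 336, 334, 332]
t=5: [339, 340, 336, 340, 336, 339, 340, 339, 340, 341, 340, 339]
t=6: [343, 343, 342, 343, 342, 343, 343, 343, 343, 343, 343, 343]

Answer: a_0(6) = 343
Key observation: This trace re-runs the system from the modified initial state.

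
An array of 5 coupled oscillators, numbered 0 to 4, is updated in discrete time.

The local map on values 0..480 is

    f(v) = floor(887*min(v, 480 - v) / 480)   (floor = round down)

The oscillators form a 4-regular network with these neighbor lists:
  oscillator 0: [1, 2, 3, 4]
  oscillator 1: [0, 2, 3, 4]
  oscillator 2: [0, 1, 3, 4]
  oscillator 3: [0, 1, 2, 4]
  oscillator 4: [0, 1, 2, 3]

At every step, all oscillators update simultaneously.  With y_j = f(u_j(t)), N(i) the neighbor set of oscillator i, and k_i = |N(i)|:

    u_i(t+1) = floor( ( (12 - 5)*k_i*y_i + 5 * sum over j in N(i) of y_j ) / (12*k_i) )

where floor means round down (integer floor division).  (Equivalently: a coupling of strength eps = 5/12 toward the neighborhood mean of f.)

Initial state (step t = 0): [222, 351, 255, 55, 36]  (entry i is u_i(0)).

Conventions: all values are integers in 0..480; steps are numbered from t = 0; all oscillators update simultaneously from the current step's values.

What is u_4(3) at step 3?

Simulating step by step:
t=0: [222, 351, 255, 55, 36]
t=1: [324, 242, 326, 176, 159]
t=2: [307, 380, 305, 325, 310]
t=3: [301, 236, 303, 285, 299]

Answer: u_4(3) = 299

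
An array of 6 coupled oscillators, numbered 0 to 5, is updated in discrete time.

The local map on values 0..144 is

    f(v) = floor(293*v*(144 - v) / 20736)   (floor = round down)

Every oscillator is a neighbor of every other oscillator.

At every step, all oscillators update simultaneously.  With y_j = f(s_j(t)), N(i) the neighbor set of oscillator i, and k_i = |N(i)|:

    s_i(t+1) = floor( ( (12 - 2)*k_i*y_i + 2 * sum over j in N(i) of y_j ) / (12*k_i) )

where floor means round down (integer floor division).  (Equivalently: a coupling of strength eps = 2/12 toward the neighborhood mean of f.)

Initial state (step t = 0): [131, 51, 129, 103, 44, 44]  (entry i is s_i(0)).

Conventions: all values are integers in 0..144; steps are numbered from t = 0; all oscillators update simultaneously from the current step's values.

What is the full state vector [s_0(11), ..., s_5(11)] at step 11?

Simulating step by step:
t=0: [131, 51, 129, 103, 44, 44]
t=1: [29, 63, 31, 57, 59, 59]
t=2: [50, 70, 51, 68, 68, 68]
t=3: [66, 72, 67, 72, 72, 72]
t=4: [72, 72, 72, 72, 72, 72]
t=5: [73, 73, 73, 73, 73, 73]
t=6: [73, 73, 73, 73, 73, 73]
t=7: [73, 73, 73, 73, 73, 73]
t=8: [73, 73, 73, 73, 73, 73]
t=9: [73, 73, 73, 73, 73, 73]
t=10: [73, 73, 73, 73, 73, 73]
t=11: [73, 73, 73, 73, 73, 73]

Answer: [73, 73, 73, 73, 73, 73]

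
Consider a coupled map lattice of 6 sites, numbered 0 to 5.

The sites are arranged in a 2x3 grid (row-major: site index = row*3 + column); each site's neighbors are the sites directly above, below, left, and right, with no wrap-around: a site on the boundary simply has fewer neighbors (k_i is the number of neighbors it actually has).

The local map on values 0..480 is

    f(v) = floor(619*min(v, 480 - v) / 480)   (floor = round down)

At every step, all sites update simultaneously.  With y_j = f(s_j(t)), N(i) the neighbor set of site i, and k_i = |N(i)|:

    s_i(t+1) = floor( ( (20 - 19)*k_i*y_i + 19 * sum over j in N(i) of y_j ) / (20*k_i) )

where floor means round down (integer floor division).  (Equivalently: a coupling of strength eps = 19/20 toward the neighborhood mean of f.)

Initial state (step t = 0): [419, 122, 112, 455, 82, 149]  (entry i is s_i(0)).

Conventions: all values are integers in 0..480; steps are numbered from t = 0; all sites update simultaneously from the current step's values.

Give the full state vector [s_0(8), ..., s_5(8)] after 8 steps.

Answer: [232, 254, 233, 252, 232, 256]

Derivation:
t=0: [419, 122, 112, 455, 82, 149]
t=1: [93, 111, 172, 88, 125, 127]
t=2: [127, 165, 156, 138, 140, 189]
t=3: [192, 182, 226, 171, 209, 193]
t=4: [228, 267, 243, 256, 235, 278]
t=5: [281, 299, 268, 297, 275, 301]
t=6: [235, 262, 233, 258, 234, 266]
t=7: [284, 300, 279, 301, 281, 299]
t=8: [232, 254, 233, 252, 232, 256]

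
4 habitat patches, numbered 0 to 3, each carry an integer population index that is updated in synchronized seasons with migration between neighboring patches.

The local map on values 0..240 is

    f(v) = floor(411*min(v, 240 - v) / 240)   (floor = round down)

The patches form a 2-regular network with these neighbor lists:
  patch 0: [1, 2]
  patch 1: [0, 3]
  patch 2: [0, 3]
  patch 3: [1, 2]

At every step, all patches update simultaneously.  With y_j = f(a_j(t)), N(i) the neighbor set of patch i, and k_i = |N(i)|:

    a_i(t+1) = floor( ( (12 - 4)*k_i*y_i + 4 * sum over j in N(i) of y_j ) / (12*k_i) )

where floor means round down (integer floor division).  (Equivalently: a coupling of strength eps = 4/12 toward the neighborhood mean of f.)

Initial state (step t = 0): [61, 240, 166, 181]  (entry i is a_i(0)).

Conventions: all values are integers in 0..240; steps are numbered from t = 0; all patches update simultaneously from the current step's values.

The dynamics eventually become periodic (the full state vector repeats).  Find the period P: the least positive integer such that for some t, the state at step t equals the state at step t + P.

Simulating step by step:
t=0: [61, 240, 166, 181]
t=1: [90, 34, 118, 88]
t=2: [146, 89, 185, 143]
t=3: [147, 155, 117, 151]
t=4: [163, 148, 185, 158]
t=5: [129, 149, 107, 135]
t=6: [183, 164, 183, 175]
t=7: [102, 121, 99, 111]
t=8: [178, 196, 173, 188]
t=9: [102, 82, 108, 90]
t=10: [170, 148, 177, 156]
t=11: [123, 148, 115, 139]
t=12: [192, 166, 192, 173]
t=13: [89, 116, 87, 110]
t=14: [159, 188, 155, 183]
t=15: [131, 98, 135, 103]
t=16: [181, 171, 179, 175]
t=17: [104, 114, 104, 111]
t=18: [180, 191, 180, 188]
t=19: [98, 87, 99, 90]
t=20: [164, 152, 166, 155]
t=21: [132, 145, 129, 142]
t=22: [181, 166, 185, 170]
t=23: [104, 120, 99, 116]
t=24: [181, 199, 175, 194]
t=25: [97, 76, 103, 82]
t=26: [161, 137, 168, 144]
t=27: [139, 167, 131, 159]
t=28: [166, 135, 175, 143]
t=29: [132, 168, 122, 159]
t=30: [176, 135, 188, 146]
t=31: [117, 164, 104, 151]
t=32: [184, 145, 177, 152]
t=33: [108, 148, 112, 144]
t=34: [180, 162, 185, 167]
t=35: [105, 126, 100, 121]
t=36: [180, 193, 177, 196]
t=37: [99, 82, 100, 81]
t=38: [164, 144, 165, 143]
t=39: [135, 158, 134, 159]
t=40: [172, 146, 173, 145]
t=41: [123, 153, 122, 153]
t=42: [191, 156, 192, 157]
t=43: [92, 132, 92, 132]
t=44: [161, 179, 161, 179]
t=45: [129, 109, 129, 109]
t=46: [189, 186, 189, 186]
t=47: [87, 91, 87, 91]
t=48: [149, 153, 149, 153]
t=49: [153, 149, 153, 149]
t=50: [149, 153, 149, 153]

Answer: 2
Key observation: The state at step 48, [149, 153, 149, 153], reappears at step 50 — and no state repeats earlier — so the cycle the system enters has period 2.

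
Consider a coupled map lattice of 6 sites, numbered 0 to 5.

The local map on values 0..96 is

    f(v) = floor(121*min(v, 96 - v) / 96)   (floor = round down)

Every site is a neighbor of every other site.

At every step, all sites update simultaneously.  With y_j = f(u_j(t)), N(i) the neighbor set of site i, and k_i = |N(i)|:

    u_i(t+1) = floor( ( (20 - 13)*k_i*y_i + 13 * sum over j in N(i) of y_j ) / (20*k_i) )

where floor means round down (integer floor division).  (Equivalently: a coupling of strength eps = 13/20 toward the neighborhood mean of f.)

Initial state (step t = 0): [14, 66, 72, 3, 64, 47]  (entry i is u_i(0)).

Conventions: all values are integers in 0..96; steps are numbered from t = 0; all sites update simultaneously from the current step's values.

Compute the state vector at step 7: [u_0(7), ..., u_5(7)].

Simulating step by step:
t=0: [14, 66, 72, 3, 64, 47]
t=1: [27, 32, 30, 24, 32, 37]
t=2: [36, 38, 37, 36, 38, 39]
t=3: [46, 46, 46, 46, 46, 47]
t=4: [57, 57, 57, 57, 57, 57]
t=5: [49, 49, 49, 49, 49, 49]
t=6: [59, 59, 59, 59, 59, 59]
t=7: [46, 46, 46, 46, 46, 46]

Answer: [46, 46, 46, 46, 46, 46]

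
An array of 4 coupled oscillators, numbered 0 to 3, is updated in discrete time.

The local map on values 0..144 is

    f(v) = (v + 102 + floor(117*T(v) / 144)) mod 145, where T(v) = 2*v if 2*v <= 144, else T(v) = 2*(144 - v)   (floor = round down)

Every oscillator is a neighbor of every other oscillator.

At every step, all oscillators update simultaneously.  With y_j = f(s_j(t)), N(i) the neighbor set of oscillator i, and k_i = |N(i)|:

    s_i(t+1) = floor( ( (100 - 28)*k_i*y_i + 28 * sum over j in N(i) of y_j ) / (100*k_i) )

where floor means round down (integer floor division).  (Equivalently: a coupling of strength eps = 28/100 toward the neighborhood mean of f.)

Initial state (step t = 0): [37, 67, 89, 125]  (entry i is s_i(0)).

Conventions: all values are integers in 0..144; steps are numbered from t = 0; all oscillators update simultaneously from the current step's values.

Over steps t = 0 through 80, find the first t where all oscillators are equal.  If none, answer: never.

Answer: 6
Key observation: Synchronization is absorbing here: once all oscillators are equal they stay equal, and step 6 is the first all-equal step.

Derivation:
t=0: [37, 67, 89, 125]  (not all equal)
t=1: [74, 123, 125, 110]  (not all equal)
t=2: [136, 117, 116, 122]  (not all equal)
t=3: [108, 115, 116, 113]  (not all equal)
t=4: [121, 119, 118, 120]  (not all equal)
t=5: [115, 116, 116, 116]  (not all equal)
t=6: [118, 118, 118, 118]  (all equal)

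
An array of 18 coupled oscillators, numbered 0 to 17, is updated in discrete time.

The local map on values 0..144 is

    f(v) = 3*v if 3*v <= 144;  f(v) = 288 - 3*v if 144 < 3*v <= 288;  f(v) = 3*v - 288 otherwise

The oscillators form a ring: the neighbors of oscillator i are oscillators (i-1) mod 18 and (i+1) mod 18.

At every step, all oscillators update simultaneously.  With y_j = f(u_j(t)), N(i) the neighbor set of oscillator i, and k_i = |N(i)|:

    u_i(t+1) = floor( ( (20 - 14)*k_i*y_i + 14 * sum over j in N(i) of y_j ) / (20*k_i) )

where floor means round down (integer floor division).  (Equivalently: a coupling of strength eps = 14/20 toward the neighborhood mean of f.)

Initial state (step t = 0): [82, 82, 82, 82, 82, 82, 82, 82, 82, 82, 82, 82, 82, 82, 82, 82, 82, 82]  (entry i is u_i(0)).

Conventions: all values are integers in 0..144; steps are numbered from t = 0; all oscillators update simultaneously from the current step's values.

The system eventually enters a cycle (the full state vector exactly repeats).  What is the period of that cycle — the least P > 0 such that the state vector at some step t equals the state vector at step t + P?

Simulating step by step:
t=0: [82, 82, 82, 82, 82, 82, 82, 82, 82, 82, 82, 82, 82, 82, 82, 82, 82, 82]
t=1: [42, 42, 42, 42, 42, 42, 42, 42, 42, 42, 42, 42, 42, 42, 42, 42, 42, 42]
t=2: [126, 126, 126, 126, 126, 126, 126, 126, 126, 126, 126, 126, 126, 126, 126, 126, 126, 126]
t=3: [90, 90, 90, 90, 90, 90, 90, 90, 90, 90, 90, 90, 90, 90, 90, 90, 90, 90]
t=4: [18, 18, 18, 18, 18, 18, 18, 18, 18, 18, 18, 18, 18, 18, 18, 18, 18, 18]
t=5: [54, 54, 54, 54, 54, 54, 54, 54, 54, 54, 54, 54, 54, 54, 54, 54, 54, 54]
t=6: [126, 126, 126, 126, 126, 126, 126, 126, 126, 126, 126, 126, 126, 126, 126, 126, 126, 126]

Answer: 4
Key observation: The state at step 2, [126, 126, 126, 126, 126, 126, 126, 126, 126, 126, 126, 126, 126, 126, 126, 126, 126, 126], reappears at step 6 — and no state repeats earlier — so the cycle the system enters has period 4.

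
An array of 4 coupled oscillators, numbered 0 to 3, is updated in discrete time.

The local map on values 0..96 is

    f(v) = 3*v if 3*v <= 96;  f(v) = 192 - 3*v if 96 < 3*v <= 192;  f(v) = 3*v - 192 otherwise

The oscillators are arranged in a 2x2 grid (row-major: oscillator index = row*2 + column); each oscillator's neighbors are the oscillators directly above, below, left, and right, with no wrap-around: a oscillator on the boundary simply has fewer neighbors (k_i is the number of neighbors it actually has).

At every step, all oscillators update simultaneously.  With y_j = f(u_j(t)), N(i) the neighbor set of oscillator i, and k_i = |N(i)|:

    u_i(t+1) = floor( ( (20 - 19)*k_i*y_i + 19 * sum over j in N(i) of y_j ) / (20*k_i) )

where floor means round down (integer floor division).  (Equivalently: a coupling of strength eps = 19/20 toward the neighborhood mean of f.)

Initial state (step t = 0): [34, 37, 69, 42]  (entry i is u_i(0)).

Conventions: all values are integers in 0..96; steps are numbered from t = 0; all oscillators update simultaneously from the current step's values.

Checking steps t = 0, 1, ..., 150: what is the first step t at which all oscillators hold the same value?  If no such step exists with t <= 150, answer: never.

Answer: 11
Key observation: Synchronization is absorbing here: once all oscillators are equal they stay equal, and step 11 is the first all-equal step.

Derivation:
t=0: [34, 37, 69, 42]  (not all equal)
t=1: [50, 78, 74, 48]  (not all equal)
t=2: [36, 44, 44, 36]  (not all equal)
t=3: [61, 82, 82, 61]  (not all equal)
t=4: [51, 11, 11, 51]  (not all equal)
t=5: [33, 38, 38, 33]  (not all equal)
t=6: [78, 92, 92, 78]  (not all equal)
t=7: [81, 44, 44, 81]  (not all equal)
t=8: [59, 51, 51, 59]  (not all equal)
t=9: [37, 16, 16, 37]  (not all equal)
t=10: [49, 79, 79, 49]  (not all equal)
t=11: [45, 45, 45, 45]  (all equal)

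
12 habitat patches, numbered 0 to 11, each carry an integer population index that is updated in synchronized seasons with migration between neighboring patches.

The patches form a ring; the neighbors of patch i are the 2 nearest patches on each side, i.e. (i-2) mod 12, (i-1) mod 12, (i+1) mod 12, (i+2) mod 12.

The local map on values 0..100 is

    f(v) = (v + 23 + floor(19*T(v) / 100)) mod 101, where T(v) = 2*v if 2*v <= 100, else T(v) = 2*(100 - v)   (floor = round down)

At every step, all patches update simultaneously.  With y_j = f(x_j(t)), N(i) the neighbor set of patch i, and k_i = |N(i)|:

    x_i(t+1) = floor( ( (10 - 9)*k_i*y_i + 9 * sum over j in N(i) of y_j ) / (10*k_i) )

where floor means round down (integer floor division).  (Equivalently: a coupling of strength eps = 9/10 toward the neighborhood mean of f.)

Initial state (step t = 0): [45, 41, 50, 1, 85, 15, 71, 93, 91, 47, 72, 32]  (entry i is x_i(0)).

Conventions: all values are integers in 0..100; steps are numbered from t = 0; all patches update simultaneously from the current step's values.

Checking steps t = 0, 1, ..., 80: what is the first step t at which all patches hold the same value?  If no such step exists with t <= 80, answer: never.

Simulating step by step:
t=0: [45, 41, 50, 1, 85, 15, 71, 93, 91, 47, 72, 32]  (not all equal)
t=1: [62, 68, 54, 53, 37, 17, 20, 35, 26, 32, 57, 64]  (not all equal)
t=2: [75, 87, 69, 57, 71, 69, 61, 56, 69, 79, 82, 69]  (not all equal)
t=3: [6, 25, 26, 14, 44, 66, 32, 34, 47, 25, 5, 8]  (not all equal)
t=4: [43, 42, 53, 48, 45, 58, 60, 54, 58, 54, 49, 42]  (not all equal)
t=5: [85, 85, 84, 88, 93, 91, 93, 95, 94, 90, 88, 85]  (not all equal)
t=6: [12, 12, 13, 14, 14, 16, 17, 16, 16, 15, 14, 13]  (not all equal)
t=7: [40, 40, 40, 41, 43, 43, 44, 44, 44, 43, 41, 40]  (not all equal)
t=8: [78, 78, 79, 79, 80, 81, 82, 82, 81, 80, 80, 79]  (not all equal)
t=9: [8, 8, 8, 8, 9, 9, 9, 9, 9, 9, 8, 8]  (not all equal)
t=10: [34, 34, 34, 34, 34, 34, 35, 35, 34, 34, 34, 34]  (not all equal)
t=11: [69, 69, 69, 69, 69, 69, 69, 69, 69, 69, 69, 69]  (all equal)

Answer: 11
Key observation: Synchronization is absorbing here: once all patches are equal they stay equal, and step 11 is the first all-equal step.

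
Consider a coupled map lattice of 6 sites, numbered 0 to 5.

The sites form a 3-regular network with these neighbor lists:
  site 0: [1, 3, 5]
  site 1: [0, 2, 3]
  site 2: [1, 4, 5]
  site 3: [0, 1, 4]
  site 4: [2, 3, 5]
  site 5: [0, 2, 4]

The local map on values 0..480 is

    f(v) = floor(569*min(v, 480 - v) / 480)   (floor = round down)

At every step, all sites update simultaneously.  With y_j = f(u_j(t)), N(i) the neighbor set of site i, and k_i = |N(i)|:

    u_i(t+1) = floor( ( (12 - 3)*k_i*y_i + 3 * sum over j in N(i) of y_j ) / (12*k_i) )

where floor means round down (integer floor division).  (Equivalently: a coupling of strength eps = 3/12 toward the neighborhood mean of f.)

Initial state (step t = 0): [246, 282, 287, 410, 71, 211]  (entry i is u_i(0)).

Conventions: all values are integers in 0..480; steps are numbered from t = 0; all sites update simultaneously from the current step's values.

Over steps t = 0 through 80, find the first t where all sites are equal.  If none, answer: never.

Answer: 19
Key observation: Synchronization is absorbing here: once all sites are equal they stay equal, and step 19 is the first all-equal step.

Derivation:
t=0: [246, 282, 287, 410, 71, 211]  (not all equal)
t=1: [254, 224, 218, 111, 109, 236]  (not all equal)
t=2: [256, 253, 249, 153, 152, 263]  (not all equal)
t=3: [257, 261, 263, 195, 194, 252]  (not all equal)
t=4: [261, 256, 255, 235, 234, 265]  (not all equal)
t=5: [260, 265, 265, 275, 274, 257]  (not all equal)
t=6: [258, 253, 254, 245, 246, 261]  (not all equal)
t=7: [264, 269, 267, 275, 274, 261]  (not all equal)
t=8: [254, 250, 251, 244, 245, 256]  (not all equal)
t=9: [268, 272, 271, 277, 276, 266]  (not all equal)
t=10: [249, 246, 246, 241, 242, 251]  (not all equal)
t=11: [274, 277, 276, 281, 280, 272]  (not all equal)
t=12: [243, 240, 241, 236, 237, 244]  (not all equal)
t=13: [280, 283, 282, 279, 280, 279]  (not all equal)
t=14: [236, 233, 234, 237, 236, 237]  (not all equal)
t=15: [278, 276, 277, 279, 279, 279]  (not all equal)
t=16: [239, 240, 239, 238, 238, 238]  (not all equal)
t=17: [282, 283, 282, 282, 282, 282]  (not all equal)
t=18: [233, 233, 233, 233, 234, 234]  (not all equal)
t=19: [276, 276, 276, 276, 276, 276]  (all equal)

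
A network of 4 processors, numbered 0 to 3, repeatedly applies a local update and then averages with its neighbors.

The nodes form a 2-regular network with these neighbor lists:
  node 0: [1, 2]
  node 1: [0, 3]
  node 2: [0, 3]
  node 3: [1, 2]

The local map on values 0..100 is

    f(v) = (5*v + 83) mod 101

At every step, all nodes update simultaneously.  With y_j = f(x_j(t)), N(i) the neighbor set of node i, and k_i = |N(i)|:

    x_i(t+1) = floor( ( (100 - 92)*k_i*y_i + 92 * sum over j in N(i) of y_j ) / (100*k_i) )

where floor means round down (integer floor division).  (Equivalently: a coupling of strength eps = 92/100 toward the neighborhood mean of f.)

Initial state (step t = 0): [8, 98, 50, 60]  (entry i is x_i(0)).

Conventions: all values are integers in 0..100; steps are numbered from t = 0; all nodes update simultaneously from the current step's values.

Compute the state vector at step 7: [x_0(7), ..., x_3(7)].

Simulating step by step:
t=0: [8, 98, 50, 60]
t=1: [46, 52, 49, 51]
t=2: [30, 23, 22, 32]
t=3: [89, 40, 40, 90]
t=4: [76, 29, 29, 76]
t=5: [28, 56, 56, 28]
t=6: [56, 24, 24, 56]
t=7: [5, 55, 55, 5]

Answer: [5, 55, 55, 5]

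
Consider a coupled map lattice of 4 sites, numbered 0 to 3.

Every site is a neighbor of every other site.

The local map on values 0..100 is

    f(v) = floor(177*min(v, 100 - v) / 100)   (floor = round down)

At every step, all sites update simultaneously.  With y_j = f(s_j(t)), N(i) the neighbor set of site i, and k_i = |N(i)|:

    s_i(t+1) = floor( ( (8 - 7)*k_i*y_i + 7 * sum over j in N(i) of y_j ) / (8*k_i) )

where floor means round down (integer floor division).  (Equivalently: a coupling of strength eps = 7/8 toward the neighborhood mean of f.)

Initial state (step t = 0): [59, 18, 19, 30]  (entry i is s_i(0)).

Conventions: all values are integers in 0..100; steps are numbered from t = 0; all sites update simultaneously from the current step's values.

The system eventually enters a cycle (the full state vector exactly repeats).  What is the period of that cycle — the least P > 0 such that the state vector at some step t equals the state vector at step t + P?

Answer: 5
Key observation: The state at step 5, [81, 81, 81, 81], reappears at step 10 — and no state repeats earlier — so the cycle the system enters has period 5.

Derivation:
t=0: [59, 18, 19, 30]
t=1: [43, 49, 49, 46]
t=2: [83, 81, 81, 82]
t=3: [32, 31, 31, 31]
t=4: [54, 54, 54, 54]
t=5: [81, 81, 81, 81]
t=6: [33, 33, 33, 33]
t=7: [58, 58, 58, 58]
t=8: [74, 74, 74, 74]
t=9: [46, 46, 46, 46]
t=10: [81, 81, 81, 81]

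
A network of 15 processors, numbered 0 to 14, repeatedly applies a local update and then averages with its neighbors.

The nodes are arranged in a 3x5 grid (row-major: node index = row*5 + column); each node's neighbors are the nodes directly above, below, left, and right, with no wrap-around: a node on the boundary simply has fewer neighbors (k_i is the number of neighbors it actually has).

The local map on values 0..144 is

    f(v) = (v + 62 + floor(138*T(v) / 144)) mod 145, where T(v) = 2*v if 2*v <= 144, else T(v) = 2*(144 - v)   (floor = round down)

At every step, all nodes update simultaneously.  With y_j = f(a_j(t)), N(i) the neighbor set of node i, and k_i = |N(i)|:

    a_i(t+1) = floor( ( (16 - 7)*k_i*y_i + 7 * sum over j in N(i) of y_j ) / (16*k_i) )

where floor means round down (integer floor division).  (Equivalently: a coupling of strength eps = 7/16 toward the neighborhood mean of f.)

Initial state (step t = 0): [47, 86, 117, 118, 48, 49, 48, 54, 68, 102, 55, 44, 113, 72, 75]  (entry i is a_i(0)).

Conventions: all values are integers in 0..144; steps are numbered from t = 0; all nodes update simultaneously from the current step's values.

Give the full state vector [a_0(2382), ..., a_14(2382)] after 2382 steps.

Answer: [103, 103, 103, 103, 102, 102, 103, 102, 102, 102, 102, 102, 102, 102, 102]
Key observation: The state at step 11, [98, 98, 98, 98, 98, 98, 98, 98, 98, 99, 99, 98, 99, 99, 99], reappears at step 13: the system is in a cycle of period 2 from step 11 on.  Therefore the state at step 2382 equals the state at step 11 + ((2382 - 11) mod 2) = 12, which is [103, 103, 103, 103, 102, 102, 103, 102, 102, 102, 102, 102, 102, 102, 102].

Derivation:
t=0: [47, 86, 117, 118, 48, 49, 48, 54, 68, 102, 55, 44, 113, 72, 75]
t=1: [68, 92, 87, 84, 72, 60, 64, 79, 106, 98, 66, 57, 85, 119, 119]
t=2: [108, 109, 113, 114, 119, 99, 102, 114, 99, 102, 99, 94, 106, 89, 87]
t=3: [95, 93, 89, 89, 87, 100, 98, 91, 99, 99, 102, 102, 97, 107, 109]
t=4: [104, 106, 110, 109, 110, 101, 103, 107, 102, 102, 99, 100, 102, 96, 95]
t=5: [97, 95, 92, 93, 93, 99, 97, 95, 98, 98, 101, 100, 99, 103, 103]
t=6: [103, 105, 106, 106, 106, 102, 103, 104, 103, 102, 100, 101, 101, 99, 99]
t=7: [97, 96, 95, 95, 95, 99, 98, 97, 98, 98, 100, 99, 99, 101, 101]
t=8: [103, 104, 104, 104, 104, 102, 103, 103, 103, 102, 101, 102, 102, 100, 100]
t=9: [98, 97, 97, 97, 97, 98, 98, 98, 98, 98, 99, 99, 99, 100, 100]
t=10: [103, 103, 103, 103, 103, 102, 103, 103, 102, 102, 102, 102, 102, 101, 101]
t=11: [98, 98, 98, 98, 98, 98, 98, 98, 98, 99, 99, 98, 99, 99, 99]
t=12: [103, 103, 103, 103, 102, 102, 103, 102, 102, 102, 102, 102, 102, 102, 102]
t=13: [98, 98, 98, 98, 98, 98, 98, 98, 98, 99, 99, 98, 99, 99, 99]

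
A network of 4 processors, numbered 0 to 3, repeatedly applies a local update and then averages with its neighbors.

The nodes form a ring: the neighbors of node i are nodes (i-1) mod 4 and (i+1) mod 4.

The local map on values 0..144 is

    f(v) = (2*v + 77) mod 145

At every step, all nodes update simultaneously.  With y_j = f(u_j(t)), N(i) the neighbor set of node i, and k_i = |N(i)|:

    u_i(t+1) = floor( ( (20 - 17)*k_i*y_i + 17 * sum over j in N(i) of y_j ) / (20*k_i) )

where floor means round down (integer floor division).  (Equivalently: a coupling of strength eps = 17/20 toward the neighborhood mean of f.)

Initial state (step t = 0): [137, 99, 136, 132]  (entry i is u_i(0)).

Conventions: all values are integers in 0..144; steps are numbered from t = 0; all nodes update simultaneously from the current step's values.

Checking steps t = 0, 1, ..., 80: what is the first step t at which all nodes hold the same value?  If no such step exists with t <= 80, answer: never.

Simulating step by step:
t=0: [137, 99, 136, 132]  (not all equal)
t=1: [86, 70, 85, 58]  (not all equal)
t=2: [66, 98, 66, 94]  (not all equal)
t=3: [115, 73, 115, 72]  (not all equal)
t=4: [68, 26, 68, 25]  (not all equal)
t=5: [119, 77, 119, 76]  (not all equal)
t=6: [76, 34, 76, 33]  (not all equal)
t=7: [73, 71, 73, 92]  (not all equal)
t=8: [92, 77, 92, 83]  (not all equal)
t=9: [95, 111, 95, 113]  (not all equal)
t=10: [27, 105, 27, 105]  (not all equal)
t=11: [140, 132, 140, 132]  (not all equal)
t=12: [53, 64, 53, 64]  (not all equal)
t=13: [56, 41, 56, 41]  (not all equal)
t=14: [18, 39, 18, 39]  (not all equal)
t=15: [25, 97, 25, 97]  (not all equal)
t=16: [126, 126, 126, 126]  (all equal)

Answer: 16
Key observation: Synchronization is absorbing here: once all nodes are equal they stay equal, and step 16 is the first all-equal step.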